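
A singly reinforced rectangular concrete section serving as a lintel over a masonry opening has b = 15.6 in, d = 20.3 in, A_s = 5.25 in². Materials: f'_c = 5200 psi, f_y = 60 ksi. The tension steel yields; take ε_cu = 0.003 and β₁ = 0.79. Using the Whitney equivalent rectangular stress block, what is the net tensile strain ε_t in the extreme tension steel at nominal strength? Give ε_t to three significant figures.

ε_t ≈ 0.00753

a = A_s f_y/(0.85 f'_c b) = 4.568 in.
β₁ = 0.79, so c = a/β₁ = 4.568/0.79 = 5.782 in.
From the linear strain diagram with ε_cu = 0.003: ε_t = 0.003 (d − c)/c = 0.003 × (20.3 − 5.782)/5.782 = 0.00753.
Since ε_t ≥ 0.005, the section is tension-controlled.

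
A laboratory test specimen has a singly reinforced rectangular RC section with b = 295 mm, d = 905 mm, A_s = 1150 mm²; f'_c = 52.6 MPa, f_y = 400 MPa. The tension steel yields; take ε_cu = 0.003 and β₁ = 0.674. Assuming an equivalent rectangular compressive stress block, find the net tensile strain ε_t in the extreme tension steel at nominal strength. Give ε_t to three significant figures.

ε_t ≈ 0.0495

a = A_s f_y/(0.85 f'_c b) = 34.88 mm.
β₁ = 0.674, so c = a/β₁ = 34.88/0.674 = 51.75 mm.
From the linear strain diagram with ε_cu = 0.003: ε_t = 0.003 (d − c)/c = 0.003 × (905 − 51.75)/51.75 = 0.0495.
Since ε_t ≥ 0.005, the section is tension-controlled.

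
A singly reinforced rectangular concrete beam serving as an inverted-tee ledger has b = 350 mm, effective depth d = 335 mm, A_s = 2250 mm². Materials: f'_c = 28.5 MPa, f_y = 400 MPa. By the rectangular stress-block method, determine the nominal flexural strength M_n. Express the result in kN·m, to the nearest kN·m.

T = A_s f_y = 2250 × 400 = 900000 N = 900 kN.
From C = T: a = T/(0.85 f'_c b) = 900000/(0.85 × 28.5 × 350) = 106.15 mm.
M_n = T(d − a/2) = 900 kN × (335 − 53.075) mm = 253.73 kN·m.

M_n ≈ 254 kN·m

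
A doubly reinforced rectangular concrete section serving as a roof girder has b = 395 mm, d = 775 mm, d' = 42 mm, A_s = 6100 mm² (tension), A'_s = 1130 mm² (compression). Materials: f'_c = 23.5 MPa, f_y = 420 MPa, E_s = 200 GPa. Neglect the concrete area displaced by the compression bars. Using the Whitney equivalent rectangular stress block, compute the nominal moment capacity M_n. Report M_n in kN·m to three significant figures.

M_n ≈ 1690 kN·m

Assume both tension and compression steel yield.
Net tension couple steel: A_s − A'_s = 4970 mm².
a = (A_s − A'_s) f_y / (0.85 f'_c b) = 2087400/(0.85 × 23.5 × 395) = 264.56 mm.
c = a/β₁ = 264.56/0.85 = 311.25 mm; ε'_s = 0.003(c − d')/c = 0.0026 ≥ f_y/E_s = 0.0021, so compression steel does yield.
M_n = (A_s − A'_s) f_y (d − a/2) + A'_s f_y (d − d') = [2087400 × (775 − 132.28) + 474600 × (775 − 42)] × 10⁻⁶ = 1341.61 + 347.88 = 1689.49 kN·m.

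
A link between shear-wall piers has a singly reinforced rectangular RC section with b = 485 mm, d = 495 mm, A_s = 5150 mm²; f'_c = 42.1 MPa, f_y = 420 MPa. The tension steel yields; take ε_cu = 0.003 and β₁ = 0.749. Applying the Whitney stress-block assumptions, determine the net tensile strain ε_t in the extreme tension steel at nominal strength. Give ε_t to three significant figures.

a = A_s f_y/(0.85 f'_c b) = 124.63 mm.
β₁ = 0.749, so c = a/β₁ = 124.63/0.749 = 166.40 mm.
From the linear strain diagram with ε_cu = 0.003: ε_t = 0.003 (d − c)/c = 0.003 × (495 − 166.40)/166.40 = 0.00592.
Since ε_t ≥ 0.005, the section is tension-controlled.

ε_t ≈ 0.00592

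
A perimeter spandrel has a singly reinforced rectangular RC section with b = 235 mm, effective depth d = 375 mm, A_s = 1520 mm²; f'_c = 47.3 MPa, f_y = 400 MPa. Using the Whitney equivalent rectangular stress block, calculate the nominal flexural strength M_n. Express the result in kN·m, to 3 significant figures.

M_n ≈ 208 kN·m

T = A_s f_y = 1520 × 400 = 608000 N = 608 kN.
From C = T: a = T/(0.85 f'_c b) = 608000/(0.85 × 47.3 × 235) = 64.35 mm.
M_n = T(d − a/2) = 608 kN × (375 − 32.175) mm = 208.44 kN·m.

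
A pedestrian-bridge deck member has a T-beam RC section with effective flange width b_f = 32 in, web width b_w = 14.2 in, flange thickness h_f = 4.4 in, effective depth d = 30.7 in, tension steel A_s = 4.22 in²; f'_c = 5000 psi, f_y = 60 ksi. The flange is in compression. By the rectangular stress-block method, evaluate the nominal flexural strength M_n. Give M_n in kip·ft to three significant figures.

Tension: T = A_s f_y = 4.22 × 60 = 253.2 kips.
Try a within the flange: a = T/(0.85 f'_c b_f) = 253.2/(0.85 × 5 × 32) = 1.862 in.
Since a = 1.862 ≤ h_f = 4.4 in, the stress block lies entirely in the flange; analyse as a rectangular beam of width b_f.
M_n = T(d − a/2) = 253.2 × (30.7 − 0.931) = 7537.5 kip·in.
M_n = 7537.5/12 = 628.13 kip·ft.

M_n ≈ 628 kip·ft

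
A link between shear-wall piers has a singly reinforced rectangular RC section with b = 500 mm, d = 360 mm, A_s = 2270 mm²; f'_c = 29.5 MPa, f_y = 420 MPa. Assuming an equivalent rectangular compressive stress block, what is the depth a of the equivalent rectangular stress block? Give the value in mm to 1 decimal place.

T = A_s f_y = 2270 × 420 = 953400 N = 953.4 kN.
Setting C = 0.85 f'_c a b equal to T: a = 953400/(0.85 × 29.5 × 500) = 76.0 mm.

a ≈ 76.0 mm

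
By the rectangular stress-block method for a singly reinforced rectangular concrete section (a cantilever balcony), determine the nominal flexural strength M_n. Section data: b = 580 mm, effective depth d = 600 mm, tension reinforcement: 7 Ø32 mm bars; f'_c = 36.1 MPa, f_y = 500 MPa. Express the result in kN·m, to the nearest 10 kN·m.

A_s = 7 × 804 = 5628 mm².
T = A_s f_y = 5628 × 500 = 2814000 N = 2814 kN.
From C = T: a = T/(0.85 f'_c b) = 2814000/(0.85 × 36.1 × 580) = 158.11 mm.
M_n = T(d − a/2) = 2814 kN × (600 − 79.055) mm = 1465.94 kN·m.

M_n ≈ 1470 kN·m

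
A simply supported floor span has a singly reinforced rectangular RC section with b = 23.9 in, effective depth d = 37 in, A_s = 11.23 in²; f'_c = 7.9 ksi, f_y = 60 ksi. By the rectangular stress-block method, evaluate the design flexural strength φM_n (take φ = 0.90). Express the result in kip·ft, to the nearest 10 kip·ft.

T = A_s f_y = 11.23 × 60 = 673.8 kips.
a = T/(0.85 f'_c b) = 673.8/(0.85 × 7.9 × 23.9) = 4.198 in.
M_n = T(d − a/2) = 673.8 × (37 − 2.099) = 23516.3 kip·in = 23516.3/12 = 1959.69 kip·ft.
φM_n = 0.90 × 1959.69 = 1763.72 kip·ft.

φM_n ≈ 1760 kip·ft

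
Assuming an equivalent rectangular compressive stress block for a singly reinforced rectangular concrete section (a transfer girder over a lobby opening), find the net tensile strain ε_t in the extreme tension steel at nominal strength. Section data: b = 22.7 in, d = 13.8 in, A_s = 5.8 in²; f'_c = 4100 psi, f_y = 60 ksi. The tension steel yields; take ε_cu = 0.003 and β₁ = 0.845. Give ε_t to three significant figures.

a = A_s f_y/(0.85 f'_c b) = 4.399 in.
β₁ = 0.845, so c = a/β₁ = 4.399/0.845 = 5.206 in.
From the linear strain diagram with ε_cu = 0.003: ε_t = 0.003 (d − c)/c = 0.003 × (13.8 − 5.206)/5.206 = 0.00495.
ε_t is between 0.004 and 0.005 — transition zone.

ε_t ≈ 0.00495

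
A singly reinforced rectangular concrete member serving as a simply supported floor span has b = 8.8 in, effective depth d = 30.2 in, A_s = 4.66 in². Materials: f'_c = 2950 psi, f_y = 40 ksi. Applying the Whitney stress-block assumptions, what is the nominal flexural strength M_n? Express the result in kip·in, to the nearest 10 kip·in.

M_n ≈ 4840 kip·in

T = A_s f_y = 4.66 × 40 = 186.4 kips.
a = T/(0.85 f'_c b) = 186.4/(0.85 × 2.95 × 8.8) = 8.447 in.
M_n = T(d − a/2) = 186.4 × (30.2 − 4.2235) = 4842.0 kip·in.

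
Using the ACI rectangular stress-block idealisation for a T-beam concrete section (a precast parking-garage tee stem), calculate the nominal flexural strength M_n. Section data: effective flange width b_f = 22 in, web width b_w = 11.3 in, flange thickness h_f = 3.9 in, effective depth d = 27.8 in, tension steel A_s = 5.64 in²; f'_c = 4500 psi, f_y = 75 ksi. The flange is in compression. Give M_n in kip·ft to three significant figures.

Tension: T = A_s f_y = 5.64 × 75 = 423 kips.
Try a within the flange: a = T/(0.85 f'_c b_f) = 423/(0.85 × 4.5 × 22) = 5.027 in.
a = 5.027 > h_f = 3.9 in: the block extends into the web. Split into flange-overhang and web parts.
C_f = 0.85 f'_c (b_f − b_w) h_f = 0.85 × 4.5 × (22 − 11.3) × 3.9 = 159.6 kips.
Remaining web compression depth: a_w = (T − C_f)/(0.85 f'_c b_w) = (423 − 159.6)/(0.85 × 4.5 × 11.3) = 6.094 in.
M_n = C_f(d − h_f/2) + (T − C_f)(d − a_w/2) = 159.6 × (27.8 − 1.95) + 263.4 × (27.8 − 3.047) = 4125.7 + 6519.9 = 10645.6 kip·in.
M_n = 10645.6/12 = 887.13 kip·ft.

M_n ≈ 887 kip·ft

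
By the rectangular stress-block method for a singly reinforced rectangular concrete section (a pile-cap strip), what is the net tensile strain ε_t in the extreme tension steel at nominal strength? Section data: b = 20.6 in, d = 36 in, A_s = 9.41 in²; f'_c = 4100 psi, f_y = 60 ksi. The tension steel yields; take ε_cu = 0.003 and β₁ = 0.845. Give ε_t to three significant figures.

a = A_s f_y/(0.85 f'_c b) = 7.864 in.
β₁ = 0.845, so c = a/β₁ = 7.864/0.845 = 9.307 in.
From the linear strain diagram with ε_cu = 0.003: ε_t = 0.003 (d − c)/c = 0.003 × (36 − 9.307)/9.307 = 0.00860.
Since ε_t ≥ 0.005, the section is tension-controlled.

ε_t ≈ 0.00860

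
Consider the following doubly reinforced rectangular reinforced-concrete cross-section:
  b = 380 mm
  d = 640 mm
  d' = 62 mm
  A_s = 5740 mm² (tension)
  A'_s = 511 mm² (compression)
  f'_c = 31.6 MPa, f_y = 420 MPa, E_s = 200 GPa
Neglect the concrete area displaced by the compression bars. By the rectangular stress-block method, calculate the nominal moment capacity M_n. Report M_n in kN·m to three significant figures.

M_n ≈ 1290 kN·m

Assume both tension and compression steel yield.
Net tension couple steel: A_s − A'_s = 5229 mm².
a = (A_s − A'_s) f_y / (0.85 f'_c b) = 2196180/(0.85 × 31.6 × 380) = 215.17 mm.
c = a/β₁ = 215.17/0.824 = 261.13 mm; ε'_s = 0.003(c − d')/c = 0.0023 ≥ f_y/E_s = 0.0021, so compression steel does yield.
M_n = (A_s − A'_s) f_y (d − a/2) + A'_s f_y (d − d') = [2196180 × (640 − 107.585) + 214620 × (640 − 62)] × 10⁻⁶ = 1169.28 + 124.05 = 1293.33 kN·m.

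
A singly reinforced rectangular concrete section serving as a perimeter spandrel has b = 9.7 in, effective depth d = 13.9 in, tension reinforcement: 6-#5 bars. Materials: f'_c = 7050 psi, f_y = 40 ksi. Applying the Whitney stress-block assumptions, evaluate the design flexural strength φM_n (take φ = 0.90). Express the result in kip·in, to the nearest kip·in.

A_s = 6 × 0.31 = 1.86 in².
T = A_s f_y = 1.86 × 40 = 74.4 kips.
a = T/(0.85 f'_c b) = 74.4/(0.85 × 7.05 × 9.7) = 1.280 in.
M_n = T(d − a/2) = 74.4 × (13.9 − 0.64) = 986.5 kip·in.
φM_n = 0.90 × 986.5 = 887.9 kip·in.

φM_n ≈ 888 kip·in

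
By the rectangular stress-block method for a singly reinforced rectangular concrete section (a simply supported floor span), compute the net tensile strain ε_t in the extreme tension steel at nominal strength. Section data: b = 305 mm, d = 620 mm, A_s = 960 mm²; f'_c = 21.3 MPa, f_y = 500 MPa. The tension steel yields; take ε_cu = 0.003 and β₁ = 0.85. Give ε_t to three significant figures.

ε_t ≈ 0.0152

a = A_s f_y/(0.85 f'_c b) = 86.92 mm.
β₁ = 0.85, so c = a/β₁ = 86.92/0.85 = 102.26 mm.
From the linear strain diagram with ε_cu = 0.003: ε_t = 0.003 (d − c)/c = 0.003 × (620 − 102.26)/102.26 = 0.0152.
Since ε_t ≥ 0.005, the section is tension-controlled.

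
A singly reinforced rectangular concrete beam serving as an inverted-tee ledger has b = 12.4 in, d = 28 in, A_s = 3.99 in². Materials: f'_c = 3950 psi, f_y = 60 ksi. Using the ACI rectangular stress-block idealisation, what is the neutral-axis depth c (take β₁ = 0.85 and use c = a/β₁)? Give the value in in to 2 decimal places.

c ≈ 6.76 in

T = A_s f_y = 3.99 × 60 = 239.4 kips.
a = T/(0.85 f'_c b) = 239.4/(0.85 × 3.95 × 12.4) = 5.7502 in.
With β₁ = 0.85, c = a/β₁ = 5.7502/0.85 = 6.76 in.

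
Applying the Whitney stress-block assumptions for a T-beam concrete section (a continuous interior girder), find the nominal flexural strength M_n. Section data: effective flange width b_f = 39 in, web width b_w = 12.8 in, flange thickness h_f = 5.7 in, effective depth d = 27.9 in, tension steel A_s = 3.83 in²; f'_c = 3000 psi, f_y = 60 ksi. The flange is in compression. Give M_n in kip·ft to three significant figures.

M_n ≈ 512 kip·ft

Tension: T = A_s f_y = 3.83 × 60 = 229.8 kips.
Try a within the flange: a = T/(0.85 f'_c b_f) = 229.8/(0.85 × 3 × 39) = 2.311 in.
Since a = 2.311 ≤ h_f = 5.7 in, the stress block lies entirely in the flange; analyse as a rectangular beam of width b_f.
M_n = T(d − a/2) = 229.8 × (27.9 − 1.1555) = 6145.9 kip·in.
M_n = 6145.9/12 = 512.16 kip·ft.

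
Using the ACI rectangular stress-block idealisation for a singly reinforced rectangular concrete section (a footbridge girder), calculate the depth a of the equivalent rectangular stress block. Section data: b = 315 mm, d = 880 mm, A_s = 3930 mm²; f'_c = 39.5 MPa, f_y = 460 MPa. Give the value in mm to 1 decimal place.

a ≈ 170.9 mm

T = A_s f_y = 3930 × 460 = 1807800 N = 1807.8 kN.
Setting C = 0.85 f'_c a b equal to T: a = 1807800/(0.85 × 39.5 × 315) = 170.9 mm.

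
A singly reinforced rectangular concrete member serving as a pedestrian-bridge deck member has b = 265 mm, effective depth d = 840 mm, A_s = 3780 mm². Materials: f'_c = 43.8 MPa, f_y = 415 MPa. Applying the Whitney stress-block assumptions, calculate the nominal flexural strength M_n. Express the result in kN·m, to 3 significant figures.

T = A_s f_y = 3780 × 415 = 1568700 N = 1568.7 kN.
From C = T: a = T/(0.85 f'_c b) = 1568700/(0.85 × 43.8 × 265) = 159.00 mm.
M_n = T(d − a/2) = 1568.7 kN × (840 − 79.5) mm = 1193.00 kN·m.

M_n ≈ 1190 kN·m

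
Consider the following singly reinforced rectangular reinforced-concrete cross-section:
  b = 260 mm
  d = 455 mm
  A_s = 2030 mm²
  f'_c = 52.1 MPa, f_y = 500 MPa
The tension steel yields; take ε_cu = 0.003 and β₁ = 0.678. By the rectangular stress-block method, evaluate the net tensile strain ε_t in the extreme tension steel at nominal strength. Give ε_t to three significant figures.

ε_t ≈ 0.00750

a = A_s f_y/(0.85 f'_c b) = 88.15 mm.
β₁ = 0.678, so c = a/β₁ = 88.15/0.678 = 130.01 mm.
From the linear strain diagram with ε_cu = 0.003: ε_t = 0.003 (d − c)/c = 0.003 × (455 − 130.01)/130.01 = 0.00750.
Since ε_t ≥ 0.005, the section is tension-controlled.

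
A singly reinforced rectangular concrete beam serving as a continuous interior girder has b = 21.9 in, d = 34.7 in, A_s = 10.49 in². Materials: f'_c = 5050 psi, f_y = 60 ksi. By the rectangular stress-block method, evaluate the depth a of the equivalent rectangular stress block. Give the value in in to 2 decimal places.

T = A_s f_y = 10.49 × 60 = 629.4 kips.
a = T/(0.85 f'_c b) = 629.4/(0.85 × 5.05 × 21.9) = 6.70 in.

a ≈ 6.70 in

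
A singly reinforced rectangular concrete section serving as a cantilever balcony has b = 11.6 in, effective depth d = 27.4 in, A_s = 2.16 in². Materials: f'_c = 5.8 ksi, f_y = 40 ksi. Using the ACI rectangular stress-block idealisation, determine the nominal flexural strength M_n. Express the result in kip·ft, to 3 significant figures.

T = A_s f_y = 2.16 × 40 = 86.4 kips.
a = T/(0.85 f'_c b) = 86.4/(0.85 × 5.8 × 11.6) = 1.511 in.
M_n = T(d − a/2) = 86.4 × (27.4 − 0.7555) = 2302.1 kip·in = 2302.1/12 = 191.84 kip·ft.

M_n ≈ 192 kip·ft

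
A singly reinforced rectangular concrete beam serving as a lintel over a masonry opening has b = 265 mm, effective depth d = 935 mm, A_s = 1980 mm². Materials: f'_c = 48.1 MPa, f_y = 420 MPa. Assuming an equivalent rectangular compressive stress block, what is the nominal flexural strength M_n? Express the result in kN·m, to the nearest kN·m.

M_n ≈ 746 kN·m

T = A_s f_y = 1980 × 420 = 831600 N = 831.6 kN.
From C = T: a = T/(0.85 f'_c b) = 831600/(0.85 × 48.1 × 265) = 76.75 mm.
M_n = T(d − a/2) = 831.6 kN × (935 − 38.375) mm = 745.63 kN·m.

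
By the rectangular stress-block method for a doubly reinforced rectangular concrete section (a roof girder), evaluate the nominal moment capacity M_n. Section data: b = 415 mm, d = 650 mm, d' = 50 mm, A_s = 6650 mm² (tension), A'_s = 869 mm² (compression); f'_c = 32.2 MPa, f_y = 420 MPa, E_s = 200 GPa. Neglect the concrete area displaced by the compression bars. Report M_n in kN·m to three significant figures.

M_n ≈ 1540 kN·m

Assume both tension and compression steel yield.
Net tension couple steel: A_s − A'_s = 5781 mm².
a = (A_s − A'_s) f_y / (0.85 f'_c b) = 2428020/(0.85 × 32.2 × 415) = 213.76 mm.
c = a/β₁ = 213.76/0.82 = 260.68 mm; ε'_s = 0.003(c − d')/c = 0.0024 ≥ f_y/E_s = 0.0021, so compression steel does yield.
M_n = (A_s − A'_s) f_y (d − a/2) + A'_s f_y (d − d') = [2428020 × (650 − 106.88) + 364980 × (650 − 50)] × 10⁻⁶ = 1318.71 + 218.99 = 1537.70 kN·m.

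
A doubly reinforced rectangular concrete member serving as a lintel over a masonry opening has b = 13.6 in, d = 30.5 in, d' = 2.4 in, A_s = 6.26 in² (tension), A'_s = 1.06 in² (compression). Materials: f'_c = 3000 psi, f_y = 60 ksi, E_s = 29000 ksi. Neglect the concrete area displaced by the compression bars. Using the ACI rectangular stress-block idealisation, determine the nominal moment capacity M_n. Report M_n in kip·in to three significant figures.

M_n ≈ 9900 kip·in

Assume both steels yield.
a = (A_s − A'_s) f_y/(0.85 f'_c b) = (6.26 − 1.06) × 60/(0.85 × 3 × 13.6) = 8.997 in.
c = a/β₁ = 8.997/0.85 = 10.585 in; ε'_s = 0.003(c − d')/c = 0.0023 ≥ ε_y = 0.0021, so the compression steel yields.
M_n = (A_s − A'_s) f_y (d − a/2) + A'_s f_y (d − d') = 312 × (30.5 − 4.4985) + 63.6 × (30.5 − 2.4) = 8112.5 + 1787.2 = 9899.7 kip·in.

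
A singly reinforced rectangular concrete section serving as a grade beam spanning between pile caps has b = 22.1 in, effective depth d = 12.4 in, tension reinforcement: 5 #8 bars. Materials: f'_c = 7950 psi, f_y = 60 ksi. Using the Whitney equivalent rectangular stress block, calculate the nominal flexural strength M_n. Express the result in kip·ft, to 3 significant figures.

M_n ≈ 229 kip·ft

A_s = 5 × 0.79 = 3.95 in².
T = A_s f_y = 3.95 × 60 = 237 kips.
a = T/(0.85 f'_c b) = 237/(0.85 × 7.95 × 22.1) = 1.587 in.
M_n = T(d − a/2) = 237 × (12.4 − 0.7935) = 2750.7 kip·in = 2750.7/12 = 229.23 kip·ft.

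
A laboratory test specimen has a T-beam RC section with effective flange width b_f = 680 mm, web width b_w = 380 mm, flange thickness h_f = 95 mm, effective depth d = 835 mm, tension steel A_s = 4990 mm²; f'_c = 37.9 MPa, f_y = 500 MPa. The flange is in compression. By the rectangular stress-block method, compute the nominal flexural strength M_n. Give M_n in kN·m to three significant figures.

Tension: T = A_s f_y = 4990 × 500 = 2495000 N.
Try a within the flange: a = T/(0.85 f'_c b_f) = 2495000/(0.85 × 37.9 × 680) = 113.89 mm.
a = 113.89 > h_f = 95 mm: the block extends into the web. Split into flange-overhang and web parts.
C_f = 0.85 f'_c (b_f − b_w) h_f = 0.85 × 37.9 × (680 − 380) × 95 = 918128 N.
Remaining web compression depth: a_w = (T − C_f)/(0.85 f'_c b_w) = (2495000 − 918128)/(0.85 × 37.9 × 380) = 128.81 mm.
M_n = C_f(d − h_f/2) + (T − C_f)(d − a_w/2) = 918128 × (835 − 47.5) + 1576872 × (835 − 64.405) = 723.03 + 1215.13 = 1938.16 × 10⁶ N·mm.
M_n = 1938.16 kN·m.

M_n ≈ 1940 kN·m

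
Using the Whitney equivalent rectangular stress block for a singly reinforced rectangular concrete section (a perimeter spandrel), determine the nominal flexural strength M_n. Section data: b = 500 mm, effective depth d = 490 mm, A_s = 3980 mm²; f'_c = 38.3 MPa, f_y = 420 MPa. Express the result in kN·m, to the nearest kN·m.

M_n ≈ 733 kN·m

T = A_s f_y = 3980 × 420 = 1671600 N = 1671.6 kN.
From C = T: a = T/(0.85 f'_c b) = 1671600/(0.85 × 38.3 × 500) = 102.69 mm.
M_n = T(d − a/2) = 1671.6 kN × (490 − 51.345) mm = 733.26 kN·m.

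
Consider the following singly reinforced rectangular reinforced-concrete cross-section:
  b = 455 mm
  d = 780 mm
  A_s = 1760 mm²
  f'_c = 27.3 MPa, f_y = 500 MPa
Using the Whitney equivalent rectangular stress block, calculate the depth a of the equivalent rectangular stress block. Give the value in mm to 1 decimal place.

T = A_s f_y = 1760 × 500 = 880000 N = 880 kN.
Setting C = 0.85 f'_c a b equal to T: a = 880000/(0.85 × 27.3 × 455) = 83.3 mm.

a ≈ 83.3 mm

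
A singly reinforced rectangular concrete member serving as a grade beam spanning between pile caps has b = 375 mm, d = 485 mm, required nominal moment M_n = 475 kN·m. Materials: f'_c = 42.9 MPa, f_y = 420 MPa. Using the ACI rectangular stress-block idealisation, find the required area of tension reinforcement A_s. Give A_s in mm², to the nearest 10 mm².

With M_n = 0.85 f'_c a b (d − a/2), solve the quadratic for a:
a = d − √(d² − 2M_n/(0.85 f'_c b)) = 485 − √(485² − 2 × 475×10⁶/(0.85 × 42.9 × 375)) = 77.87 mm.
A_s = 0.85 f'_c a b / f_y = 0.85 × 42.9 × 77.87 × 375 / 420 = 2535.3 mm².

A_s ≈ 2540 mm²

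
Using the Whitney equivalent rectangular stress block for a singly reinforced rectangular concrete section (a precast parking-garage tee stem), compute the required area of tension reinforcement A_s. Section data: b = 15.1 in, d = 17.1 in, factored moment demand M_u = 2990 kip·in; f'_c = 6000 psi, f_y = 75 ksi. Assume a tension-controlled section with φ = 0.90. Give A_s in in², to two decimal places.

A_s ≈ 2.82 in²

M_n = M_u/φ = 2990/0.90 = 3322.22 kip·in.
From M_n = 0.85 f'_c a b (d − a/2):
a = d − √(d² − 2M_n/(0.85 f'_c b)) = 17.1 − √(17.1² − 2 × 3322.22/(0.85 × 6 × 15.1)) = 2.743 in.
A_s = 0.85 f'_c a b / f_y = 0.85 × 6 × 2.743 × 15.1 / 75 = 2.817 in².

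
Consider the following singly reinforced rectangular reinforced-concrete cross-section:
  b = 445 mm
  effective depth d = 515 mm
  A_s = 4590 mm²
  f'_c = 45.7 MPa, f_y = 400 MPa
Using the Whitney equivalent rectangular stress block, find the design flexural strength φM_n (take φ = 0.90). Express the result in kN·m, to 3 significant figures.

φM_n ≈ 763 kN·m

T = A_s f_y = 4590 × 400 = 1836000 N = 1836 kN.
From C = T: a = T/(0.85 f'_c b) = 1836000/(0.85 × 45.7 × 445) = 106.21 mm.
M_n = T(d − a/2) = 1836 kN × (515 − 53.105) mm = 848.04 kN·m.
φM_n = 0.90 × 848.04 = 763.24 kN·m.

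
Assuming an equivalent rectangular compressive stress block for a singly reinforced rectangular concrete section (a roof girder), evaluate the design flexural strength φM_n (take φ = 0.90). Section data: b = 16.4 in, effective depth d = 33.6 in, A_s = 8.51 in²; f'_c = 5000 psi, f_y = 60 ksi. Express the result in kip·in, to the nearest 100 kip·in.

T = A_s f_y = 8.51 × 60 = 510.6 kips.
a = T/(0.85 f'_c b) = 510.6/(0.85 × 5 × 16.4) = 7.326 in.
M_n = T(d − a/2) = 510.6 × (33.6 − 3.663) = 15285.8 kip·in.
φM_n = 0.90 × 15285.8 = 13757.2 kip·in.

φM_n ≈ 13800 kip·in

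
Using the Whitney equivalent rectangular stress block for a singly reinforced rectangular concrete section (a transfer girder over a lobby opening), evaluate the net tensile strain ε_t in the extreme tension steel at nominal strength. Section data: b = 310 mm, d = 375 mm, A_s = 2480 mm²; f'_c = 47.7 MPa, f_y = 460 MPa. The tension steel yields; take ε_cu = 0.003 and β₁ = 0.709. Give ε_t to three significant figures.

ε_t ≈ 0.00579

a = A_s f_y/(0.85 f'_c b) = 90.76 mm.
β₁ = 0.709, so c = a/β₁ = 90.76/0.709 = 128.01 mm.
From the linear strain diagram with ε_cu = 0.003: ε_t = 0.003 (d − c)/c = 0.003 × (375 − 128.01)/128.01 = 0.00579.
Since ε_t ≥ 0.005, the section is tension-controlled.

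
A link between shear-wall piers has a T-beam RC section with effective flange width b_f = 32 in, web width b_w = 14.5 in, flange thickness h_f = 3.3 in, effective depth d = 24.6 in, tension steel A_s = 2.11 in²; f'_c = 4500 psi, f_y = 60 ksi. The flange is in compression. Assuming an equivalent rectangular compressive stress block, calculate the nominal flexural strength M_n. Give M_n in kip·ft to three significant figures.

Tension: T = A_s f_y = 2.11 × 60 = 126.6 kips.
Try a within the flange: a = T/(0.85 f'_c b_f) = 126.6/(0.85 × 4.5 × 32) = 1.034 in.
Since a = 1.034 ≤ h_f = 3.3 in, the stress block lies entirely in the flange; analyse as a rectangular beam of width b_f.
M_n = T(d − a/2) = 126.6 × (24.6 − 0.517) = 3048.9 kip·in.
M_n = 3048.9/12 = 254.08 kip·ft.

M_n ≈ 254 kip·ft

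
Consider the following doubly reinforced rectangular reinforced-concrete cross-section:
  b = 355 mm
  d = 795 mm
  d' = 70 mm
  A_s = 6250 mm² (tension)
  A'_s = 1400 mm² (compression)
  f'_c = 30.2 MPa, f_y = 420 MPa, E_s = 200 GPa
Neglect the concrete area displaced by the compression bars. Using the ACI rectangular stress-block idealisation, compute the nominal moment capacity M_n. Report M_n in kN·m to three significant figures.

M_n ≈ 1820 kN·m

Assume both tension and compression steel yield.
Net tension couple steel: A_s − A'_s = 4850 mm².
a = (A_s − A'_s) f_y / (0.85 f'_c b) = 2037000/(0.85 × 30.2 × 355) = 223.53 mm.
c = a/β₁ = 223.53/0.834 = 268.02 mm; ε'_s = 0.003(c − d')/c = 0.0022 ≥ f_y/E_s = 0.0021, so compression steel does yield.
M_n = (A_s − A'_s) f_y (d − a/2) + A'_s f_y (d − d') = [2037000 × (795 − 111.765) + 588000 × (795 − 70)] × 10⁻⁶ = 1391.75 + 426.30 = 1818.05 kN·m.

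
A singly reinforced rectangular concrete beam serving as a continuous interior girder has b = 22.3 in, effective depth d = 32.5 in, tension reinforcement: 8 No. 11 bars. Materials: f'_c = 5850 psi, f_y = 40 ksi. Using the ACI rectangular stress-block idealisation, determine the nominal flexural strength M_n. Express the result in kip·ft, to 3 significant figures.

A_s = 8 × 1.56 = 12.48 in².
T = A_s f_y = 12.48 × 40 = 499.2 kips.
a = T/(0.85 f'_c b) = 499.2/(0.85 × 5.85 × 22.3) = 4.502 in.
M_n = T(d − a/2) = 499.2 × (32.5 − 2.251) = 15100.3 kip·in = 15100.3/12 = 1258.36 kip·ft.

M_n ≈ 1260 kip·ft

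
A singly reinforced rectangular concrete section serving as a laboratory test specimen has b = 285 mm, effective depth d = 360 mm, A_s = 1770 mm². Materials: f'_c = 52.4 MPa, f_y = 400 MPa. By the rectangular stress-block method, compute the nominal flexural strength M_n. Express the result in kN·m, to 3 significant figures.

M_n ≈ 235 kN·m

T = A_s f_y = 1770 × 400 = 708000 N = 708 kN.
From C = T: a = T/(0.85 f'_c b) = 708000/(0.85 × 52.4 × 285) = 55.77 mm.
M_n = T(d − a/2) = 708 kN × (360 − 27.885) mm = 235.14 kN·m.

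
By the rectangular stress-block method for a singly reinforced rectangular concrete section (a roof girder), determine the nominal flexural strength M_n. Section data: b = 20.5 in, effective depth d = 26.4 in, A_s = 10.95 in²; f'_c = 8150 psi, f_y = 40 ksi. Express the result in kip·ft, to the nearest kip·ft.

M_n ≈ 907 kip·ft

T = A_s f_y = 10.95 × 40 = 438 kips.
a = T/(0.85 f'_c b) = 438/(0.85 × 8.15 × 20.5) = 3.084 in.
M_n = T(d − a/2) = 438 × (26.4 − 1.542) = 10887.8 kip·in = 10887.8/12 = 907.32 kip·ft.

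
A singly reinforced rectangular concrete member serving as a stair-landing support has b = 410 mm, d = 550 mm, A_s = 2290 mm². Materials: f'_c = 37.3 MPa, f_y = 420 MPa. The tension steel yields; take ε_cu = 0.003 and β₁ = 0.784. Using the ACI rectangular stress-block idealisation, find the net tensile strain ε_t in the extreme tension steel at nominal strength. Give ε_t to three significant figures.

a = A_s f_y/(0.85 f'_c b) = 73.99 mm.
β₁ = 0.784, so c = a/β₁ = 73.99/0.784 = 94.38 mm.
From the linear strain diagram with ε_cu = 0.003: ε_t = 0.003 (d − c)/c = 0.003 × (550 − 94.38)/94.38 = 0.0145.
Since ε_t ≥ 0.005, the section is tension-controlled.

ε_t ≈ 0.0145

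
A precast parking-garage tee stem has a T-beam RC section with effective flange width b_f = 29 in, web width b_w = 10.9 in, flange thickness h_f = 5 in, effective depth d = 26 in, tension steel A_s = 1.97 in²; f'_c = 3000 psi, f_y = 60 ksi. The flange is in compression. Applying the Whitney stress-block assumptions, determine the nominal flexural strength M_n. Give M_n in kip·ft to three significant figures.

Tension: T = A_s f_y = 1.97 × 60 = 118.2 kips.
Try a within the flange: a = T/(0.85 f'_c b_f) = 118.2/(0.85 × 3 × 29) = 1.598 in.
Since a = 1.598 ≤ h_f = 5 in, the stress block lies entirely in the flange; analyse as a rectangular beam of width b_f.
M_n = T(d − a/2) = 118.2 × (26 − 0.799) = 2978.8 kip·in.
M_n = 2978.8/12 = 248.23 kip·ft.

M_n ≈ 248 kip·ft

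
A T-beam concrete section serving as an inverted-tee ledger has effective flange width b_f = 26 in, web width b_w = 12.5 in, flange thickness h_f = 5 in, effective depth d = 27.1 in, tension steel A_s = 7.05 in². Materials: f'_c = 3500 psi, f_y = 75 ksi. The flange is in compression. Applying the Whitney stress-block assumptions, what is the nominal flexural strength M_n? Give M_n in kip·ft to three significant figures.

M_n ≈ 1030 kip·ft

Tension: T = A_s f_y = 7.05 × 75 = 528.75 kips.
Try a within the flange: a = T/(0.85 f'_c b_f) = 528.75/(0.85 × 3.5 × 26) = 6.836 in.
a = 6.836 > h_f = 5 in: the block extends into the web. Split into flange-overhang and web parts.
C_f = 0.85 f'_c (b_f − b_w) h_f = 0.85 × 3.5 × (26 − 12.5) × 5 = 200.8 kips.
Remaining web compression depth: a_w = (T − C_f)/(0.85 f'_c b_w) = (528.75 − 200.8)/(0.85 × 3.5 × 12.5) = 8.819 in.
M_n = C_f(d − h_f/2) + (T − C_f)(d − a_w/2) = 200.8 × (27.1 − 2.5) + 327.95 × (27.1 − 4.4095) = 4939.7 + 7441.3 = 12381.0 kip·in.
M_n = 12381.0/12 = 1031.75 kip·ft.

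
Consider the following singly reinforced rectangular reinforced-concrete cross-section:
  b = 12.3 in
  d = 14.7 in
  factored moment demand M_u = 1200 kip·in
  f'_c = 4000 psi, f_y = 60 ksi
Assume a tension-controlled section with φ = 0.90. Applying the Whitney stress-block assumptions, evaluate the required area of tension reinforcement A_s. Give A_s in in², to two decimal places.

A_s ≈ 1.64 in²

M_n = M_u/φ = 1200/0.90 = 1333.33 kip·in.
From M_n = 0.85 f'_c a b (d − a/2):
a = d − √(d² − 2M_n/(0.85 f'_c b)) = 14.7 − √(14.7² − 2 × 1333.33/(0.85 × 4 × 12.3)) = 2.358 in.
A_s = 0.85 f'_c a b / f_y = 0.85 × 4 × 2.358 × 12.3 / 60 = 1.644 in².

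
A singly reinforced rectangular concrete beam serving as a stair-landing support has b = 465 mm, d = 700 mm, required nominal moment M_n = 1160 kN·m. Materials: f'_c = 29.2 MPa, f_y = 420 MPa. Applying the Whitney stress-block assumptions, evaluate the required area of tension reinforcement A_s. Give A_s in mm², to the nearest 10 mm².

With M_n = 0.85 f'_c a b (d − a/2), solve the quadratic for a:
a = d − √(d² − 2M_n/(0.85 f'_c b)) = 700 − √(700² − 2 × 1160×10⁶/(0.85 × 29.2 × 465)) = 162.43 mm.
A_s = 0.85 f'_c a b / f_y = 0.85 × 29.2 × 162.43 × 465 / 420 = 4463.5 mm².

A_s ≈ 4460 mm²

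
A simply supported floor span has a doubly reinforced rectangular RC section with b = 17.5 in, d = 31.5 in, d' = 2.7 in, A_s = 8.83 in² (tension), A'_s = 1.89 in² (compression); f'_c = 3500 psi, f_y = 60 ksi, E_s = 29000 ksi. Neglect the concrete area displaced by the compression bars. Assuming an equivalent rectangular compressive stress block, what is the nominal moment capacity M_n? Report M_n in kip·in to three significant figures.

M_n ≈ 14700 kip·in

Assume both steels yield.
a = (A_s − A'_s) f_y/(0.85 f'_c b) = (8.83 − 1.89) × 60/(0.85 × 3.5 × 17.5) = 7.998 in.
c = a/β₁ = 7.998/0.85 = 9.409 in; ε'_s = 0.003(c − d')/c = 0.0021 ≥ ε_y = 0.0021, so the compression steel yields.
M_n = (A_s − A'_s) f_y (d − a/2) + A'_s f_y (d − d') = 416.4 × (31.5 − 3.999) + 113.4 × (31.5 − 2.7) = 11451.4 + 3265.9 = 14717.3 kip·in.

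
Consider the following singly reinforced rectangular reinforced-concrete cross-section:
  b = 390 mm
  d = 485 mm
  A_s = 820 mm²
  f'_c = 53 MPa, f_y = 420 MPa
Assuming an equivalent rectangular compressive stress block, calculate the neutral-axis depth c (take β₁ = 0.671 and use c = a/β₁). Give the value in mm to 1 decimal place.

T = A_s f_y = 820 × 420 = 344400 N = 344.4 kN.
Setting C = 0.85 f'_c a b equal to T: a = 344400/(0.85 × 53 × 390) = 19.602 mm.
With β₁ = 0.671, c = a/β₁ = 19.602/0.671 = 29.2 mm.

c ≈ 29.2 mm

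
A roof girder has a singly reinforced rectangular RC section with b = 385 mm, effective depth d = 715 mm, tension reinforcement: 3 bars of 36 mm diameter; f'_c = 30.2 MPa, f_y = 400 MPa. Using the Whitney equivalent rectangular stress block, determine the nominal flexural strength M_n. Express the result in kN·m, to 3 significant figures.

M_n ≈ 798 kN·m

A_s = 3 × 1018 = 3054 mm².
T = A_s f_y = 3054 × 400 = 1221600 N = 1221.6 kN.
From C = T: a = T/(0.85 f'_c b) = 1221600/(0.85 × 30.2 × 385) = 123.61 mm.
M_n = T(d − a/2) = 1221.6 kN × (715 − 61.805) mm = 797.94 kN·m.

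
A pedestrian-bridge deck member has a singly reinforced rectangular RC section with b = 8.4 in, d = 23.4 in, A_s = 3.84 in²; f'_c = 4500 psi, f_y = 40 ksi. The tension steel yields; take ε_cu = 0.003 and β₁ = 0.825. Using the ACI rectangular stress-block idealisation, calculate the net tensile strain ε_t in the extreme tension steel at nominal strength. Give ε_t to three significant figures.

a = A_s f_y/(0.85 f'_c b) = 4.781 in.
β₁ = 0.825, so c = a/β₁ = 4.781/0.825 = 5.795 in.
From the linear strain diagram with ε_cu = 0.003: ε_t = 0.003 (d − c)/c = 0.003 × (23.4 − 5.795)/5.795 = 0.00911.
Since ε_t ≥ 0.005, the section is tension-controlled.

ε_t ≈ 0.00911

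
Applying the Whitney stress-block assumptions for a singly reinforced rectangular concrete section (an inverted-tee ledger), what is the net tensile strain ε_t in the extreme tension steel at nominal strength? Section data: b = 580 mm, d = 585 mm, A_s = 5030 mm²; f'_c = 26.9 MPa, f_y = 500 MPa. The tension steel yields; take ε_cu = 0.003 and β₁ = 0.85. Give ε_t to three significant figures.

a = A_s f_y/(0.85 f'_c b) = 189.64 mm.
β₁ = 0.85, so c = a/β₁ = 189.64/0.85 = 223.11 mm.
From the linear strain diagram with ε_cu = 0.003: ε_t = 0.003 (d − c)/c = 0.003 × (585 − 223.11)/223.11 = 0.00487.
ε_t is between 0.004 and 0.005 — transition zone.

ε_t ≈ 0.00487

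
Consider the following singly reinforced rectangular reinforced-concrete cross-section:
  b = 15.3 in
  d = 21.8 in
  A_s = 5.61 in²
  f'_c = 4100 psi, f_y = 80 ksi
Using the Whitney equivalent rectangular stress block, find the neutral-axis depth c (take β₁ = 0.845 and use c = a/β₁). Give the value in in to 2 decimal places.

c ≈ 9.96 in

T = A_s f_y = 5.61 × 80 = 448.8 kips.
a = T/(0.85 f'_c b) = 448.8/(0.85 × 4.1 × 15.3) = 8.4170 in.
With β₁ = 0.845, c = a/β₁ = 8.4170/0.845 = 9.96 in.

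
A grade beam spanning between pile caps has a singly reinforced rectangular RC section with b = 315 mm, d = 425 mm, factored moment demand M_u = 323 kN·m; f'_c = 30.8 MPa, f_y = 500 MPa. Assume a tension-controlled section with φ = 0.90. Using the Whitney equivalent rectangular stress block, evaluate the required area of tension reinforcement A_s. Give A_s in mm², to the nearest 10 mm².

M_n = M_u/φ = 323/0.90 = 358.889 kN·m.
With M_n = 0.85 f'_c a b (d − a/2), solve the quadratic for a:
a = d − √(d² − 2M_n/(0.85 f'_c b)) = 425 − √(425² − 2 × 358.889×10⁶/(0.85 × 30.8 × 315)) = 119.08 mm.
A_s = 0.85 f'_c a b / f_y = 0.85 × 30.8 × 119.08 × 315 / 500 = 1964.0 mm².

A_s ≈ 1960 mm²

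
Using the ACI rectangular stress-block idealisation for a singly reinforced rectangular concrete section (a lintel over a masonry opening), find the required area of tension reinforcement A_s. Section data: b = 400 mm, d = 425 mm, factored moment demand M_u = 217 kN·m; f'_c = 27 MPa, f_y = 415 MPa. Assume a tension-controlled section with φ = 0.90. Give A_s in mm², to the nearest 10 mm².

M_n = M_u/φ = 217/0.90 = 241.111 kN·m.
With M_n = 0.85 f'_c a b (d − a/2), solve the quadratic for a:
a = d − √(d² − 2M_n/(0.85 f'_c b)) = 425 − √(425² − 2 × 241.111×10⁶/(0.85 × 27 × 400)) = 67.10 mm.
A_s = 0.85 f'_c a b / f_y = 0.85 × 27 × 67.10 × 400 / 415 = 1484.3 mm².

A_s ≈ 1480 mm²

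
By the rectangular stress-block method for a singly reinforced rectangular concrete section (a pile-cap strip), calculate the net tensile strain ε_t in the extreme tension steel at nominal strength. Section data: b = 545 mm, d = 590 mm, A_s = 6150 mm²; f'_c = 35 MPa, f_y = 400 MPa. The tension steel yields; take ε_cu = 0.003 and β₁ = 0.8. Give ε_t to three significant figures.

ε_t ≈ 0.00633

a = A_s f_y/(0.85 f'_c b) = 151.72 mm.
β₁ = 0.8, so c = a/β₁ = 151.72/0.8 = 189.65 mm.
From the linear strain diagram with ε_cu = 0.003: ε_t = 0.003 (d − c)/c = 0.003 × (590 − 189.65)/189.65 = 0.00633.
Since ε_t ≥ 0.005, the section is tension-controlled.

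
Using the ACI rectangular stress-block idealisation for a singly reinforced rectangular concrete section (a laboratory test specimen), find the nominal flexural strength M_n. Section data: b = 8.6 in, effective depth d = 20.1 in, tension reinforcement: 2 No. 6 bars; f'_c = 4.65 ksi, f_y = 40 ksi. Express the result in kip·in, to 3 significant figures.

M_n ≈ 689 kip·in

A_s = 2 × 0.44 = 0.88 in².
T = A_s f_y = 0.88 × 40 = 35.2 kips.
a = T/(0.85 f'_c b) = 35.2/(0.85 × 4.65 × 8.6) = 1.036 in.
M_n = T(d − a/2) = 35.2 × (20.1 − 0.518) = 689.3 kip·in.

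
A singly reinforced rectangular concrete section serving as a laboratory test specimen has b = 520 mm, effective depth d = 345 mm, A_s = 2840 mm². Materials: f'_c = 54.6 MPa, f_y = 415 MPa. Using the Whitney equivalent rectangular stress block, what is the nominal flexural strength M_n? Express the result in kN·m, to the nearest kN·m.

T = A_s f_y = 2840 × 415 = 1178600 N = 1178.6 kN.
From C = T: a = T/(0.85 f'_c b) = 1178600/(0.85 × 54.6 × 520) = 48.84 mm.
M_n = T(d − a/2) = 1178.6 kN × (345 − 24.42) mm = 377.84 kN·m.

M_n ≈ 378 kN·m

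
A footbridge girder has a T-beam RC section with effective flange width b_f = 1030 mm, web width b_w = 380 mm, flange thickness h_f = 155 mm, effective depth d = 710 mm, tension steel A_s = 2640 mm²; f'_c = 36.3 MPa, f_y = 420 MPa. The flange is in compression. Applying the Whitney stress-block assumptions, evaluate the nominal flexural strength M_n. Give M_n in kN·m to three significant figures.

Tension: T = A_s f_y = 2640 × 420 = 1108800 N.
Try a within the flange: a = T/(0.85 f'_c b_f) = 1108800/(0.85 × 36.3 × 1030) = 34.89 mm.
Since a = 34.89 ≤ h_f = 155 mm, the stress block lies entirely in the flange; analyse as a rectangular beam of width b_f.
M_n = T(d − a/2) = 1108800 × (710 − 17.445) = 767.90 × 10⁶ N·mm.
M_n = 767.90 kN·m.

M_n ≈ 768 kN·m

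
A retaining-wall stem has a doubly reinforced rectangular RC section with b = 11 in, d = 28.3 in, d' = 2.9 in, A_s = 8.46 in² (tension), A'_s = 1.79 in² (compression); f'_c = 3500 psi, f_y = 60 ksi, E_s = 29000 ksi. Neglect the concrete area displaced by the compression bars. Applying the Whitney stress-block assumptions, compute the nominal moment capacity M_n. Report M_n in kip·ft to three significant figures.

M_n ≈ 967 kip·ft

Assume both steels yield.
a = (A_s − A'_s) f_y/(0.85 f'_c b) = (8.46 − 1.79) × 60/(0.85 × 3.5 × 11) = 12.229 in.
c = a/β₁ = 12.229/0.85 = 14.387 in; ε'_s = 0.003(c − d')/c = 0.0024 ≥ ε_y = 0.0021, so the compression steel yields.
M_n = (A_s − A'_s) f_y (d − a/2) + A'_s f_y (d − d') = 400.2 × (28.3 − 6.1145) + 107.4 × (28.3 − 2.9) = 8878.6 + 2728.0 = 11606.6 kip·in = 11606.6/12 = 967.22 kip·ft.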